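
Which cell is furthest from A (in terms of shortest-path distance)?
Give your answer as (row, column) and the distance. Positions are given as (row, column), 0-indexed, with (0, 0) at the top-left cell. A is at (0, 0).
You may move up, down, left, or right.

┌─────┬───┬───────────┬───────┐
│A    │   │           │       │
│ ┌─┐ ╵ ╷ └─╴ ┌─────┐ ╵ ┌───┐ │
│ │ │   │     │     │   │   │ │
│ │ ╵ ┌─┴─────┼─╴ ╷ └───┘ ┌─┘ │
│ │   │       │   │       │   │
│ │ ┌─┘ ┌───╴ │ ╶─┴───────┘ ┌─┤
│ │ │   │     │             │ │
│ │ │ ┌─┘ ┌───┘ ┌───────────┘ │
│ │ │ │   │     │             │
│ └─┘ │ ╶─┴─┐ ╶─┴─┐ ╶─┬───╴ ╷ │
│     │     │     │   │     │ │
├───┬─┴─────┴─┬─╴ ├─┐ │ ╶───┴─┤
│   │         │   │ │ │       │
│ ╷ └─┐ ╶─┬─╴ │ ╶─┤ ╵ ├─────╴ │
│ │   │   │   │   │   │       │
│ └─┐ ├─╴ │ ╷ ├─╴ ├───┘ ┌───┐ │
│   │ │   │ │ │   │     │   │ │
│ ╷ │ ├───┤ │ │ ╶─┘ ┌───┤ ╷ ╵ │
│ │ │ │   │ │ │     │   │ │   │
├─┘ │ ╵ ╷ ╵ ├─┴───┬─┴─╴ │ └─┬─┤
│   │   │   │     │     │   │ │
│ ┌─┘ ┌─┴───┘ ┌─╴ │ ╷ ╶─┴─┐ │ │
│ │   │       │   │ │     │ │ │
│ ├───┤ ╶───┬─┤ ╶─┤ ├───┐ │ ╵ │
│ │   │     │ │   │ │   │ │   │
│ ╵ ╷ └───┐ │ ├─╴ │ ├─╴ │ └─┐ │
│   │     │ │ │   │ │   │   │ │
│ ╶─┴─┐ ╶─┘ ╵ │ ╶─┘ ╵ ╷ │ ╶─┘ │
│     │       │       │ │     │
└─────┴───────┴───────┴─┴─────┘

Computing BFS distances from A to all cells:
Furthest cell: (8, 3)
Distance: 137 steps

Path from A to the furthest cell:

┌─────┬───┬───────────┬───────┐
│A → ↓│↱ ↓│  ↱ → → → ↓│↱ → → ↓│
│ ┌─┐ ╵ ╷ └─╴ ┌─────┐ ╵ ┌───┐ │
│ │ │↳ ↑│↳ → ↑│     │↳ ↑│   │↓│
│ │ ╵ ┌─┴─────┼─╴ ╷ └───┘ ┌─┘ │
│ │   │       │   │       │↓ ↲│
│ │ ┌─┘ ┌───╴ │ ╶─┴───────┘ ┌─┤
│ │ │   │     │↓ ← ← ← ← ← ↲│ │
│ │ │ ┌─┘ ┌───┘ ┌───────────┘ │
│ │ │ │   │  ↓ ↲│             │
│ └─┘ │ ╶─┴─┐ ╶─┴─┐ ╶─┬───╴ ╷ │
│     │     │↳ → ↓│   │     │ │
├───┬─┴─────┴─┬─╴ ├─┐ │ ╶───┴─┤
│↱ ↓│  ↓ ← ← ↰│↓ ↲│ │ │       │
│ ╷ └─┐ ╶─┬─╴ │ ╶─┤ ╵ ├─────╴ │
│↑│↳ ↓│↳ ↓│↱ ↑│↳ ↓│   │↱ → → ↓│
│ └─┐ ├─╴ │ ╷ ├─╴ ├───┘ ┌───┐ │
│↑ ↰│↓│B ↲│↑│ │↓ ↲│↱ → ↑│↓ ↰│↓│
│ ╷ │ ├───┤ │ │ ╶─┘ ┌───┤ ╷ ╵ │
│ │↑│↓│↱ ↓│↑│ │↳ → ↑│   │↓│↑ ↲│
├─┘ │ ╵ ╷ ╵ ├─┴───┬─┴─╴ │ └─┬─┤
│↱ ↑│↳ ↑│↳ ↑│↓ ← ↰│↓ ↰  │↳ ↓│ │
│ ┌─┘ ┌─┴───┘ ┌─╴ │ ╷ ╶─┴─┐ │ │
│↑│   │↓ ← ← ↲│↱ ↑│↓│↑ ← ↰│↓│ │
│ ├───┤ ╶───┬─┤ ╶─┤ ├───┐ │ ╵ │
│↑│↓ ↰│↳ → ↓│ │↑ ↰│↓│   │↑│↳ ↓│
│ ╵ ╷ └───┐ │ ├─╴ │ ├─╴ │ └─┐ │
│↑ ↲│↑ ↰  │↓│ │↱ ↑│↓│   │↑  │↓│
│ ╶─┴─┐ ╶─┘ ╵ │ ╶─┘ ╵ ╷ │ ╶─┘ │
│     │↑ ← ↲  │↑ ← ↲  │ │↑ ← ↲│
└─────┴───────┴───────┴─┴─────┘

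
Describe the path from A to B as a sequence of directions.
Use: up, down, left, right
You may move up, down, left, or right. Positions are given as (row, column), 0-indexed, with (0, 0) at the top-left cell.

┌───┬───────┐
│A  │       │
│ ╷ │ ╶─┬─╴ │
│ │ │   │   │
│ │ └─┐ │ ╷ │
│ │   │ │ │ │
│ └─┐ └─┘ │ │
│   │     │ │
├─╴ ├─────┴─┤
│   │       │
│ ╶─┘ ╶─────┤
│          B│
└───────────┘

Finding the path and converting it to directions:
Path through cells: (0,0) → (1,0) → (2,0) → (3,0) → (3,1) → (4,1) → (4,0) → (5,0) → (5,1) → (5,2) → (5,3) → (5,4) → (5,5)
Directions: down, down, down, right, down, left, down, right, right, right, right, right

Solution:

┌───┬───────┐
│A  │       │
│ ╷ │ ╶─┬─╴ │
│↓│ │   │   │
│ │ └─┐ │ ╷ │
│↓│   │ │ │ │
│ └─┐ └─┘ │ │
│↳ ↓│     │ │
├─╴ ├─────┴─┤
│↓ ↲│       │
│ ╶─┘ ╶─────┤
│↳ → → → → B│
└───────────┘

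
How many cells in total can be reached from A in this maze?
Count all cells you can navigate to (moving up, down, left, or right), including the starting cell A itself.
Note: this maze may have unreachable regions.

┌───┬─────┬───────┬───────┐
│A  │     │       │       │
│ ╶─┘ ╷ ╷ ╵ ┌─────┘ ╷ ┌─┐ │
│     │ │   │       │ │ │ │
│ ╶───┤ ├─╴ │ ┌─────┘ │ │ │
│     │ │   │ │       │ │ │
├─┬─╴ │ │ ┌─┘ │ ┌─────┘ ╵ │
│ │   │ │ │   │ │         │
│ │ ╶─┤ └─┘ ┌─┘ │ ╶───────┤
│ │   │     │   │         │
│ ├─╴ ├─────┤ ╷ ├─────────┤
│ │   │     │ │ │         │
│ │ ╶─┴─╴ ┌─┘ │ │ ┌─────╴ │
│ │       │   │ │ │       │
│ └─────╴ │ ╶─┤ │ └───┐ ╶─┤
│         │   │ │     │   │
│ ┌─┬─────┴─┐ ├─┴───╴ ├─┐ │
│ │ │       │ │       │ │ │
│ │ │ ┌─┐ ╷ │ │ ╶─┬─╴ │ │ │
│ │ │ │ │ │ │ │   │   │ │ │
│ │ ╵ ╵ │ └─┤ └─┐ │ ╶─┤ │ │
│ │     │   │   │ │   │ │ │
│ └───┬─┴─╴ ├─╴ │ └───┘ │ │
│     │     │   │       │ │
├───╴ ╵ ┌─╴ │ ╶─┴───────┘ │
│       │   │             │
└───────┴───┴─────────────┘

Using BFS/flood-fill to find all reachable cells from A:
Maze size: 13 × 13 = 169 total cells
All cells are reachable — the maze is fully connected.
Reachable cells: 169

Reachable region (· marks reachable cells):

┌───┬─────┬───────┬───────┐
│A ·│· · ·│· · · ·│· · · ·│
│ ╶─┘ ╷ ╷ ╵ ┌─────┘ ╷ ┌─┐ │
│· · ·│·│· ·│· · · ·│·│·│·│
│ ╶───┤ ├─╴ │ ┌─────┘ │ │ │
│· · ·│·│· ·│·│· · · ·│·│·│
├─┬─╴ │ │ ┌─┘ │ ┌─────┘ ╵ │
│·│· ·│·│·│· ·│·│· · · · ·│
│ │ ╶─┤ └─┘ ┌─┘ │ ╶───────┤
│·│· ·│· · ·│· ·│· · · · ·│
│ ├─╴ ├─────┤ ╷ ├─────────┤
│·│· ·│· · ·│·│·│· · · · ·│
│ │ ╶─┴─╴ ┌─┘ │ │ ┌─────╴ │
│·│· · · ·│· ·│·│·│· · · ·│
│ └─────╴ │ ╶─┤ │ └───┐ ╶─┤
│· · · · ·│· ·│·│· · ·│· ·│
│ ┌─┬─────┴─┐ ├─┴───╴ ├─┐ │
│·│·│· · · ·│·│· · · ·│·│·│
│ │ │ ┌─┐ ╷ │ │ ╶─┬─╴ │ │ │
│·│·│·│·│·│·│·│· ·│· ·│·│·│
│ │ ╵ ╵ │ └─┤ └─┐ │ ╶─┤ │ │
│·│· · ·│· ·│· ·│·│· ·│·│·│
│ └───┬─┴─╴ ├─╴ │ └───┘ │ │
│· · ·│· · ·│· ·│· · · ·│·│
├───╴ ╵ ┌─╴ │ ╶─┴───────┘ │
│· · · ·│· ·│· · · · · · ·│
└───────┴───┴─────────────┘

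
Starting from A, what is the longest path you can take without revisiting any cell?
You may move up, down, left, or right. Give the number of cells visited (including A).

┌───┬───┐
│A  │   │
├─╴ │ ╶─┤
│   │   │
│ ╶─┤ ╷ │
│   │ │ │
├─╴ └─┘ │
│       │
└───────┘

Finding longest simple path using DFS:
Start: (0, 0)
Longest path visits 14 cells
Path: A → right → down → left → down → right → down → right → right → up → up → left → up → right

Solution:

┌───┬───┐
│A ↓│↱ B│
├─╴ │ ╶─┤
│↓ ↲│↑ ↰│
│ ╶─┤ ╷ │
│↳ ↓│ │↑│
├─╴ └─┘ │
│  ↳ → ↑│
└───────┘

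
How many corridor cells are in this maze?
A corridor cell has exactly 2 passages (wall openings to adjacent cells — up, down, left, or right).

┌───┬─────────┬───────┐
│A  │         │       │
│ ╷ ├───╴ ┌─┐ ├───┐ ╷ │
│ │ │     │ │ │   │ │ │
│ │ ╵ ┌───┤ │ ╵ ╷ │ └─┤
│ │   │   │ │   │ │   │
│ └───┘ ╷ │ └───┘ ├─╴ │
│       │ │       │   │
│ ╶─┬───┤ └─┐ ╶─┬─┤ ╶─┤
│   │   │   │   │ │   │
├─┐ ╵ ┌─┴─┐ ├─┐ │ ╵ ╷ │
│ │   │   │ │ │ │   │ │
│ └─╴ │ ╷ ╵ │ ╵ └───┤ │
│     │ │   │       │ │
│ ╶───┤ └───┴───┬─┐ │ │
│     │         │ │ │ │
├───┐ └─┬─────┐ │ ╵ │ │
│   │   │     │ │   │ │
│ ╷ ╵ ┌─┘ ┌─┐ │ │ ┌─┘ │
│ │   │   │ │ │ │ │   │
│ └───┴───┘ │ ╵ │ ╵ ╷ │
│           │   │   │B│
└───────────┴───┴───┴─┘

Counting cells with exactly 2 passages:
Total corridor cells: 97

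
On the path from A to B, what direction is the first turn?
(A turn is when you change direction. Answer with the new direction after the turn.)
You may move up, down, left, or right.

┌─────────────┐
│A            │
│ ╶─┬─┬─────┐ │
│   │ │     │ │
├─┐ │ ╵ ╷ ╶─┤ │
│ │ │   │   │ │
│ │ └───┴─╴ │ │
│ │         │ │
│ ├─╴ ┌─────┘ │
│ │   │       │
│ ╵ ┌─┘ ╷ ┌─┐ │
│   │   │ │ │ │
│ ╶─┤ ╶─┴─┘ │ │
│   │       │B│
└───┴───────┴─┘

Directions: right, right, right, right, right, right, down, down, down, down, down, down
First turn direction: down

Solution:

┌─────────────┐
│A → → → → → ↓│
│ ╶─┬─┬─────┐ │
│   │ │     │↓│
├─┐ │ ╵ ╷ ╶─┤ │
│ │ │   │   │↓│
│ │ └───┴─╴ │ │
│ │         │↓│
│ ├─╴ ┌─────┘ │
│ │   │      ↓│
│ ╵ ┌─┘ ╷ ┌─┐ │
│   │   │ │ │↓│
│ ╶─┤ ╶─┴─┘ │ │
│   │       │B│
└───┴───────┴─┘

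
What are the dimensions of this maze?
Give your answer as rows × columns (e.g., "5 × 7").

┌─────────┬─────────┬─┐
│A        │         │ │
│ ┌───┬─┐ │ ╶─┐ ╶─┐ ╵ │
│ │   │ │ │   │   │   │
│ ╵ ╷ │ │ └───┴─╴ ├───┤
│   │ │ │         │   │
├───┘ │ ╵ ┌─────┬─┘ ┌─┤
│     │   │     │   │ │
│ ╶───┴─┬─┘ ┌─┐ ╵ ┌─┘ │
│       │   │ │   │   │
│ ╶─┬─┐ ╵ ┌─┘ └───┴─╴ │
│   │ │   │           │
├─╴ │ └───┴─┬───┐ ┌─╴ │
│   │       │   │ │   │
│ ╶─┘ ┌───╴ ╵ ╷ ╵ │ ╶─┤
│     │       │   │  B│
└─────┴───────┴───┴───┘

Counting the maze dimensions:
Rows (vertical): 8
Columns (horizontal): 11
Dimensions: 8 × 11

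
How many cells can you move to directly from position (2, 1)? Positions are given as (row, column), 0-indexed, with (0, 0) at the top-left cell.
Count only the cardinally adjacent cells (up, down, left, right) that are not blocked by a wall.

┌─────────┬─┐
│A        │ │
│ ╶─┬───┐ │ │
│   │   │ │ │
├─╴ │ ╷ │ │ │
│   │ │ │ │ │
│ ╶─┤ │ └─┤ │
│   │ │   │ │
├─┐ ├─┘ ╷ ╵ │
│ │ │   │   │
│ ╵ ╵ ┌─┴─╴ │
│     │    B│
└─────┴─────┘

Checking passable neighbors of (2, 1):
Neighbors: (1, 1), (2, 0)
Count: 2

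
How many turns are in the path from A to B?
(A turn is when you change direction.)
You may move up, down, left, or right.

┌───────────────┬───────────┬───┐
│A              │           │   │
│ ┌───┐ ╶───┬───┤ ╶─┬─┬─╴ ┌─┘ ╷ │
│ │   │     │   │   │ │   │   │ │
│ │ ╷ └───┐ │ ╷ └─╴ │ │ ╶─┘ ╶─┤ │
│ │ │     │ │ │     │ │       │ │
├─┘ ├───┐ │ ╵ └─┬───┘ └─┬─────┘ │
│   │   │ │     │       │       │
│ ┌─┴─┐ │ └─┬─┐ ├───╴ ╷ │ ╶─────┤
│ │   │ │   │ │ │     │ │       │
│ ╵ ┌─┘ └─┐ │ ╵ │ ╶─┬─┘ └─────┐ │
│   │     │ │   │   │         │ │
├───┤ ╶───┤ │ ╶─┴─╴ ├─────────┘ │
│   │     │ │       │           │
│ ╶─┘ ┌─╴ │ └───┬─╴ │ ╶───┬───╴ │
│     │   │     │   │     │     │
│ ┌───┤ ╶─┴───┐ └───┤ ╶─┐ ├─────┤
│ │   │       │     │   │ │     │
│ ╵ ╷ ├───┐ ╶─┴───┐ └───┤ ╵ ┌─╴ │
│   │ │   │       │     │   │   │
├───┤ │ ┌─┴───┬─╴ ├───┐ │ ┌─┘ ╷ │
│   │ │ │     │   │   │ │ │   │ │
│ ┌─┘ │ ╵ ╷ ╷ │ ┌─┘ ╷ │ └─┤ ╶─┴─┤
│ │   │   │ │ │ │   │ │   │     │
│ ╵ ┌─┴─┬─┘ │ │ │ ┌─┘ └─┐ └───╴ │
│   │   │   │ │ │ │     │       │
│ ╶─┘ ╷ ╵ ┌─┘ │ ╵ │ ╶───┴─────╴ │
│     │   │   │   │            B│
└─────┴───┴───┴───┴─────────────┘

Directions: right, right, right, down, right, right, down, down, right, up, up, right, down, right, right, up, left, up, right, right, right, right, down, left, down, right, right, up, right, up, right, down, down, down, left, left, left, down, right, right, right, down, down, left, left, left, left, left, down, right, right, down, down, right, up, right, right, down, left, down, left, down, right, right, down, down
Number of turns: 39

Solution:

┌───────────────┬───────────┬───┐
│A → → ↓        │↱ → → → ↓  │↱ ↓│
│ ┌───┐ ╶───┬───┤ ╶─┬─┬─╴ ┌─┘ ╷ │
│ │   │↳ → ↓│↱ ↓│↑ ↰│ │↓ ↲│↱ ↑│↓│
│ │ ╷ └───┐ │ ╷ └─╴ │ │ ╶─┘ ╶─┤ │
│ │ │     │↓│↑│↳ → ↑│ │↳ → ↑  │↓│
├─┘ ├───┐ │ ╵ └─┬───┘ └─┬─────┘ │
│   │   │ │↳ ↑  │       │↓ ← ← ↲│
│ ┌─┴─┐ │ └─┬─┐ ├───╴ ╷ │ ╶─────┤
│ │   │ │   │ │ │     │ │↳ → → ↓│
│ ╵ ┌─┘ └─┐ │ ╵ │ ╶─┬─┘ └─────┐ │
│   │     │ │   │   │         │↓│
├───┤ ╶───┤ │ ╶─┴─╴ ├─────────┘ │
│   │     │ │       │↓ ← ← ← ← ↲│
│ ╶─┘ ┌─╴ │ └───┬─╴ │ ╶───┬───╴ │
│     │   │     │   │↳ → ↓│     │
│ ┌───┤ ╶─┴───┐ └───┤ ╶─┐ ├─────┤
│ │   │       │     │   │↓│↱ → ↓│
│ ╵ ╷ ├───┐ ╶─┴───┐ └───┤ ╵ ┌─╴ │
│   │ │   │       │     │↳ ↑│↓ ↲│
├───┤ │ ┌─┴───┬─╴ ├───┐ │ ┌─┘ ╷ │
│   │ │ │     │   │   │ │ │↓ ↲│ │
│ ┌─┘ │ ╵ ╷ ╷ │ ┌─┘ ╷ │ └─┤ ╶─┴─┤
│ │   │   │ │ │ │   │ │   │↳ → ↓│
│ ╵ ┌─┴─┬─┘ │ │ │ ┌─┘ └─┐ └───╴ │
│   │   │   │ │ │ │     │      ↓│
│ ╶─┘ ╷ ╵ ┌─┘ │ ╵ │ ╶───┴─────╴ │
│     │   │   │   │            B│
└─────┴───┴───┴───┴─────────────┘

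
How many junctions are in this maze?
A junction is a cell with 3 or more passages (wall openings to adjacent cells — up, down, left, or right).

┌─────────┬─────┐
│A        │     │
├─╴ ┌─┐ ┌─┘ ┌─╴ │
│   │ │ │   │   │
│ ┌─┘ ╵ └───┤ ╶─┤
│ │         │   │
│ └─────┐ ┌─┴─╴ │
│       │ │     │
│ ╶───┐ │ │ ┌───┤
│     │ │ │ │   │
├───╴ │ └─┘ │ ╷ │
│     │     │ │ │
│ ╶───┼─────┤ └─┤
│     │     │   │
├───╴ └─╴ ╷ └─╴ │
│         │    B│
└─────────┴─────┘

Checking each cell for number of passages:

Junctions found (3+ passages):
  (0, 1): 3 passages
  (0, 3): 3 passages
  (2, 2): 3 passages
  (2, 3): 3 passages
  (2, 4): 3 passages
  (3, 0): 3 passages
  (6, 4): 3 passages
  (7, 2): 3 passages
Total junctions: 8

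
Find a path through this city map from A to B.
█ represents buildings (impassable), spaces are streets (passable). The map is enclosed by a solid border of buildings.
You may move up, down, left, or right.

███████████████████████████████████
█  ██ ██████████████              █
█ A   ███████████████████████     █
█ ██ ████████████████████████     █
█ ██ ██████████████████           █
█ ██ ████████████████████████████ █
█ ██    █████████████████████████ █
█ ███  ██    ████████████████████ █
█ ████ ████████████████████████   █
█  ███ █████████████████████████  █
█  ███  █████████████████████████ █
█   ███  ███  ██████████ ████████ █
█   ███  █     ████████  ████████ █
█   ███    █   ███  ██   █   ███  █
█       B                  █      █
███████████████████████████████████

Finding the shortest path from A to B:
Movement: cardinal only
Path length: 18 steps
Directions: right → right → down → down → down → down → right → down → right → down → down → down → right → down → down → down → down → right

Solution:

███████████████████████████████████
█  ██ ██████████████              █
█ A→↓ ███████████████████████     █
█ ██↓████████████████████████     █
█ ██↓██████████████████           █
█ ██↓████████████████████████████ █
█ ██↳↓  █████████████████████████ █
█ ███↳↓██    ████████████████████ █
█ ████↓████████████████████████   █
█  ███↓█████████████████████████  █
█  ███↳↓█████████████████████████ █
█   ███↓ ███  ██████████ ████████ █
█   ███↓ █     ████████  ████████ █
█   ███↓   █   ███  ██   █   ███  █
█      ↳B                  █      █
███████████████████████████████████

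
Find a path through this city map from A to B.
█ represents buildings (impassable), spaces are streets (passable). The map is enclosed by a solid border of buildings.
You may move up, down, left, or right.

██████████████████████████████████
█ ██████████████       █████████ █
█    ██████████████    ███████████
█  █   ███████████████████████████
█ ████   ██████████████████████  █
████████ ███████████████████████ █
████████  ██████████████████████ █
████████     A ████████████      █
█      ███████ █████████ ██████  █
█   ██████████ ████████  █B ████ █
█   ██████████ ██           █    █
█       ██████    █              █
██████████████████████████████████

Finding the shortest path from A to B:
Movement: cardinal only
Path length: 19 steps
Directions: right → down → down → down → down → right → right → right → up → right → right → right → right → right → right → right → right → right → up

Solution:

██████████████████████████████████
█ ██████████████       █████████ █
█    ██████████████    ███████████
█  █   ███████████████████████████
█ ████   ██████████████████████  █
████████ ███████████████████████ █
████████  ██████████████████████ █
████████     A↓████████████      █
█      ███████↓█████████ ██████  █
█   ██████████↓████████  █B ████ █
█   ██████████↓██↱→→→→→→→→↑ █    █
█       ██████↳→→↑█              █
██████████████████████████████████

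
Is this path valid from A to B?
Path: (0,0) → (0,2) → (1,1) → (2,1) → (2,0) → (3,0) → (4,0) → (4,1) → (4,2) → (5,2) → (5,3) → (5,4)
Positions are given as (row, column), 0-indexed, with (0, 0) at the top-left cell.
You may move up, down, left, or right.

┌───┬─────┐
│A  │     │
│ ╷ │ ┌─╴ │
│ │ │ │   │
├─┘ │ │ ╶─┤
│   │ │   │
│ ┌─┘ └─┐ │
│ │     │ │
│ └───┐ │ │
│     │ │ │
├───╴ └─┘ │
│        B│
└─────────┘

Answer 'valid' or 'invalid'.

Checking path validity:
Result: Invalid move at step 1: cannot move from (0, 0) to (0, 2).

invalid

Correct solution:

┌───┬─────┐
│A ↓│     │
│ ╷ │ ┌─╴ │
│ │↓│ │   │
├─┘ │ │ ╶─┤
│↓ ↲│ │   │
│ ┌─┘ └─┐ │
│↓│     │ │
│ └───┐ │ │
│↳ → ↓│ │ │
├───╴ └─┘ │
│    ↳ → B│
└─────────┘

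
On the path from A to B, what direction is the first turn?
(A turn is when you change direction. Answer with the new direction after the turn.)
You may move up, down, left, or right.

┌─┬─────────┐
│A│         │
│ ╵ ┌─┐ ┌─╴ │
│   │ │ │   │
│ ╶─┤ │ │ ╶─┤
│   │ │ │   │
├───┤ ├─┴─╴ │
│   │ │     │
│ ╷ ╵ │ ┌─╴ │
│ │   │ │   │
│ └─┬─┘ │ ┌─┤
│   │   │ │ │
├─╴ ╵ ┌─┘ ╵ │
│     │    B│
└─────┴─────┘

Directions: down, right, up, right, right, right, right, down, left, down, right, down, down, left, down, down, right
First turn direction: right

Solution:

┌─┬─────────┐
│A│↱ → → → ↓│
│ ╵ ┌─┐ ┌─╴ │
│↳ ↑│ │ │↓ ↲│
│ ╶─┤ │ │ ╶─┤
│   │ │ │↳ ↓│
├───┤ ├─┴─╴ │
│   │ │    ↓│
│ ╷ ╵ │ ┌─╴ │
│ │   │ │↓ ↲│
│ └─┬─┘ │ ┌─┤
│   │   │↓│ │
├─╴ ╵ ┌─┘ ╵ │
│     │  ↳ B│
└─────┴─────┘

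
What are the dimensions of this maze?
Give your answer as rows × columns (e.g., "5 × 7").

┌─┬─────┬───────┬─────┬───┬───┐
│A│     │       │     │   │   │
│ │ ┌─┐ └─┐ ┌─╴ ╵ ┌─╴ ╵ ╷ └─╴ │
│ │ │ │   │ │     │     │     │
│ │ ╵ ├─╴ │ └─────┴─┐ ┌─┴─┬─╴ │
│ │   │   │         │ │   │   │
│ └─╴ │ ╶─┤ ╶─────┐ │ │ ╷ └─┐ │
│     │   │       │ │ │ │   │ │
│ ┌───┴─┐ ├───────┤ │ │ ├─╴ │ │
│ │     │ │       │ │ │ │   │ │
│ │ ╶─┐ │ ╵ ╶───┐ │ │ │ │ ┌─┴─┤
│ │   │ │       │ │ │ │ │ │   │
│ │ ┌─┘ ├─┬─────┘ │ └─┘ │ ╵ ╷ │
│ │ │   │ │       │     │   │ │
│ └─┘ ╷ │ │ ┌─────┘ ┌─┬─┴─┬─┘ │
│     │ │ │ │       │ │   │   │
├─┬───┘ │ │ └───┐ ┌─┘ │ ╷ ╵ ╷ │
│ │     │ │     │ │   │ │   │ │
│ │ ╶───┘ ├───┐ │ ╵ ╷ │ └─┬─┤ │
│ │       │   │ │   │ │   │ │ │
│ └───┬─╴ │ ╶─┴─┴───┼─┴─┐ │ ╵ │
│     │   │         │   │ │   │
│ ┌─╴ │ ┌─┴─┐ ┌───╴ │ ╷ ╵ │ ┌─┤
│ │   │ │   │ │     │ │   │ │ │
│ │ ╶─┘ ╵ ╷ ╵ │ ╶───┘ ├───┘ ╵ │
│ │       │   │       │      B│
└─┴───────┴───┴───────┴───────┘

Counting the maze dimensions:
Rows (vertical): 13
Columns (horizontal): 15
Dimensions: 13 × 15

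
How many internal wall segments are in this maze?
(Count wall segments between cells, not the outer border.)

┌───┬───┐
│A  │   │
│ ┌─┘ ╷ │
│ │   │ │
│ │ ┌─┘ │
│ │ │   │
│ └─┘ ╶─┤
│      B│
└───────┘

Counting internal wall segments:
Total internal walls: 9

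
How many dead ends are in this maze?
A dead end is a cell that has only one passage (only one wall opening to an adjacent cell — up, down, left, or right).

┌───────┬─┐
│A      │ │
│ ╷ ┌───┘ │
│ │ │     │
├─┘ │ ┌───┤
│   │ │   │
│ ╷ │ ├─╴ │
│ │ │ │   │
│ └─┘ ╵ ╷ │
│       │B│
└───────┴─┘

Checking each cell for number of passages:

Dead ends found at positions:
  (0, 3)
  (0, 4)
  (1, 0)
  (2, 3)
  (3, 1)
  (4, 4)
Total dead ends: 6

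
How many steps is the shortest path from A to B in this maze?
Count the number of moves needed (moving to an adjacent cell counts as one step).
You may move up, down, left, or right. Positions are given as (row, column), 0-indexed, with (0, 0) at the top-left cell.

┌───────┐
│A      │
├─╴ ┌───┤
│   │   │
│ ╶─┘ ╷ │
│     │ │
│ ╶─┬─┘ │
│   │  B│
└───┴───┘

Using BFS to find shortest path:
Start: (0, 0), End: (3, 3)
Path found:
(0,0) → (0,1) → (1,1) → (1,0) → (2,0) → (2,1) → (2,2) → (1,2) → (1,3) → (2,3) → (3,3)
Number of steps: 10

Solution:

┌───────┐
│A ↓    │
├─╴ ┌───┤
│↓ ↲│↱ ↓│
│ ╶─┘ ╷ │
│↳ → ↑│↓│
│ ╶─┬─┘ │
│   │  B│
└───┴───┘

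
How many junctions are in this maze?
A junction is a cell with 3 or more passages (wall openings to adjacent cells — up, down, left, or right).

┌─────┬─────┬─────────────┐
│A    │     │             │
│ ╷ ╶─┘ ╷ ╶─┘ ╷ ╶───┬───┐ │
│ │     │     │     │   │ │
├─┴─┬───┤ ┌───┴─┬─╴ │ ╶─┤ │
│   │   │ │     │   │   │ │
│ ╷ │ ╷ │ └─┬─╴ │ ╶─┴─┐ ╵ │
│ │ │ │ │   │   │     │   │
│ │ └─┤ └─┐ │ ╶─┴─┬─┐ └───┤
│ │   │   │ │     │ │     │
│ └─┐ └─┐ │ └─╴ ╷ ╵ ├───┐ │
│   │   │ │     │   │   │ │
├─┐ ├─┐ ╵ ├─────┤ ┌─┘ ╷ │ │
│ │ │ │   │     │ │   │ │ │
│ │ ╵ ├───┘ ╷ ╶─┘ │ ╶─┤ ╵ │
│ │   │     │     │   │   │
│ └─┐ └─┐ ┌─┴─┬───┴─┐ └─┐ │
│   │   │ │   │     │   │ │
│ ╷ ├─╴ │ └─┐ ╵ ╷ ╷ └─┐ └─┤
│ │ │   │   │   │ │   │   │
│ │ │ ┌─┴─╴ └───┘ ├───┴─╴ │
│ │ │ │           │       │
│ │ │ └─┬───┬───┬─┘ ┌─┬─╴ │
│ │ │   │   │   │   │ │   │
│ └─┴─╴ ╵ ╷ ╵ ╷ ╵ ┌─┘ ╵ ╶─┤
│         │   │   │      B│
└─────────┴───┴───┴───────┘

Checking each cell for number of passages:

Junctions found (3+ passages):
  (0, 1): 3 passages
  (0, 4): 3 passages
  (0, 7): 3 passages
  (1, 4): 3 passages
  (4, 7): 3 passages
  (5, 8): 3 passages
  (6, 6): 3 passages
  (7, 2): 3 passages
  (7, 4): 3 passages
  (7, 12): 3 passages
  (8, 0): 3 passages
  (8, 8): 3 passages
  (10, 5): 3 passages
  (10, 12): 3 passages
  (12, 3): 3 passages
  (12, 10): 3 passages
  (12, 11): 3 passages
Total junctions: 17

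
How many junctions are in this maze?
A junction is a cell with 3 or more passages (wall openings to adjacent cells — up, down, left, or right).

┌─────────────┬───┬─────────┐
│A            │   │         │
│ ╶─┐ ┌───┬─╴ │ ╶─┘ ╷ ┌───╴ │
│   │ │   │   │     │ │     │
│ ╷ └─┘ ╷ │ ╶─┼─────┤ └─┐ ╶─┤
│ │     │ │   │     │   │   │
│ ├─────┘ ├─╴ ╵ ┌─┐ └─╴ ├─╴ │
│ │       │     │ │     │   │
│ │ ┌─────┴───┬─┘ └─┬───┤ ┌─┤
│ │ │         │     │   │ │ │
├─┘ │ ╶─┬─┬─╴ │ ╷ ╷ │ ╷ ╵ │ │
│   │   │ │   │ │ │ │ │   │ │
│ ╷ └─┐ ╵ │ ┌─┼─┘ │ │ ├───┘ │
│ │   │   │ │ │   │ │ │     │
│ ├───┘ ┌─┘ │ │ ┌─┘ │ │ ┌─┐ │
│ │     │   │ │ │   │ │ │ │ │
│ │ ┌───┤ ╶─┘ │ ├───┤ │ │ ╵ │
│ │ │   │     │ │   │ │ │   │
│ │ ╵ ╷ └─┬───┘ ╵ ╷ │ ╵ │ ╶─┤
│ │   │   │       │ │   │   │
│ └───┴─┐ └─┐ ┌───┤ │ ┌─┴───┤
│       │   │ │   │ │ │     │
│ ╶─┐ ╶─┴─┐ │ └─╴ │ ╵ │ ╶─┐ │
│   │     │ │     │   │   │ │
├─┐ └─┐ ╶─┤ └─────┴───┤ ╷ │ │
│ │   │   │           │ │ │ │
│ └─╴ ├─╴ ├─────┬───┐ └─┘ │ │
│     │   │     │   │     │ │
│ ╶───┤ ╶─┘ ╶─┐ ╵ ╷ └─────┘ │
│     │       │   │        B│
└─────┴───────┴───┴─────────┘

Checking each cell for number of passages:

Junctions found (3+ passages):
  (0, 2): 3 passages
  (0, 10): 3 passages
  (1, 0): 3 passages
  (1, 12): 3 passages
  (3, 6): 3 passages
  (4, 8): 4 passages
  (5, 1): 3 passages
  (6, 3): 3 passages
  (6, 13): 3 passages
  (8, 12): 3 passages
  (9, 6): 3 passages
  (9, 7): 3 passages
  (9, 10): 3 passages
  (10, 0): 3 passages
  (10, 2): 3 passages
  (11, 3): 3 passages
  (11, 11): 3 passages
  (13, 0): 3 passages
  (14, 5): 3 passages
Total junctions: 19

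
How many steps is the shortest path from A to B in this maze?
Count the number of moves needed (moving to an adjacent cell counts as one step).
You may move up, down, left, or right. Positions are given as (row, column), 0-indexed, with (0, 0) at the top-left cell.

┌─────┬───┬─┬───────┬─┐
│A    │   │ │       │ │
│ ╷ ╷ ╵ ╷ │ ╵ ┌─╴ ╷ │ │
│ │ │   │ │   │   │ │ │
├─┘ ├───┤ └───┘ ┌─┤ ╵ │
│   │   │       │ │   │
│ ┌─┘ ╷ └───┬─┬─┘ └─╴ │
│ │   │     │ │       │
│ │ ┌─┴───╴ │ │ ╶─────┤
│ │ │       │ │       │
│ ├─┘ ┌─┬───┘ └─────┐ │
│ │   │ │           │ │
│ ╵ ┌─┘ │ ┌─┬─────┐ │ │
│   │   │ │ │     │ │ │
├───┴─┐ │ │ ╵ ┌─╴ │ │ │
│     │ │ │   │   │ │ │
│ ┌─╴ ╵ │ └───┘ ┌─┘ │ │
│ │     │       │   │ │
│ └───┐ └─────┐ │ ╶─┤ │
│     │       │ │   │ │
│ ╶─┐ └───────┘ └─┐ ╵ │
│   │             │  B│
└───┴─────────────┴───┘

Using BFS to find shortest path:
Start: (0, 0), End: (10, 10)
Path found:
(0,0) → (0,1) → (0,2) → (1,2) → (1,3) → (0,3) → (0,4) → (1,4) → (2,4) → (2,5) → (2,6) → (2,7) → (1,7) → (1,8) → (0,8) → (0,9) → (1,9) → (2,9) → (2,10) → (3,10) → (3,9) → (3,8) → (3,7) → (4,7) → (4,8) → (4,9) → (4,10) → (5,10) → (6,10) → (7,10) → (8,10) → (9,10) → (10,10)
Number of steps: 32

Solution:

┌─────┬───┬─┬───────┬─┐
│A → ↓│↱ ↓│ │    ↱ ↓│ │
│ ╷ ╷ ╵ ╷ │ ╵ ┌─╴ ╷ │ │
│ │ │↳ ↑│↓│   │↱ ↑│↓│ │
├─┘ ├───┤ └───┘ ┌─┤ ╵ │
│   │   │↳ → → ↑│ │↳ ↓│
│ ┌─┘ ╷ └───┬─┬─┘ └─╴ │
│ │   │     │ │↓ ← ← ↲│
│ │ ┌─┴───╴ │ │ ╶─────┤
│ │ │       │ │↳ → → ↓│
│ ├─┘ ┌─┬───┘ └─────┐ │
│ │   │ │           │↓│
│ ╵ ┌─┘ │ ┌─┬─────┐ │ │
│   │   │ │ │     │ │↓│
├───┴─┐ │ │ ╵ ┌─╴ │ │ │
│     │ │ │   │   │ │↓│
│ ┌─╴ ╵ │ └───┘ ┌─┘ │ │
│ │     │       │   │↓│
│ └───┐ └─────┐ │ ╶─┤ │
│     │       │ │   │↓│
│ ╶─┐ └───────┘ └─┐ ╵ │
│   │             │  B│
└───┴─────────────┴───┘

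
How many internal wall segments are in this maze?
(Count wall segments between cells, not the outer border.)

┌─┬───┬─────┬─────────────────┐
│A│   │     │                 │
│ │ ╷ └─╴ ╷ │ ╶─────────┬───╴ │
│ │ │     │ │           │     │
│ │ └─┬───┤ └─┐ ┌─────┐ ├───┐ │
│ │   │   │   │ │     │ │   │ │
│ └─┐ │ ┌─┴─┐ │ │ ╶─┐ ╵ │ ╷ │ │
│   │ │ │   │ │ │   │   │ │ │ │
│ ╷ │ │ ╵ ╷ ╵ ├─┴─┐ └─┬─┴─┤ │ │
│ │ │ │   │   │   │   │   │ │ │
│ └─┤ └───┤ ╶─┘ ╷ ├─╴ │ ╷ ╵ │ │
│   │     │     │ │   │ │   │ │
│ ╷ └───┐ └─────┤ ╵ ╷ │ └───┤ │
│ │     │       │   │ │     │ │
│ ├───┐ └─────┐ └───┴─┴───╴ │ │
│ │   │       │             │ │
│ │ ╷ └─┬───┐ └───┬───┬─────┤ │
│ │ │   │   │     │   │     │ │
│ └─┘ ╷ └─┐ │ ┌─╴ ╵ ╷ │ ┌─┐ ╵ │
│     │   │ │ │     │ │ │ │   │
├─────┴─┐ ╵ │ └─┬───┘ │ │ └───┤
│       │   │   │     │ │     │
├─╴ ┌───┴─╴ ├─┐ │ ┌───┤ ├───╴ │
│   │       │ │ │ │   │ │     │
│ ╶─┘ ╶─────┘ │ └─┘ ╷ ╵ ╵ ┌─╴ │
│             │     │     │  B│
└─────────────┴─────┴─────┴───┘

Counting internal wall segments:
Total internal walls: 168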